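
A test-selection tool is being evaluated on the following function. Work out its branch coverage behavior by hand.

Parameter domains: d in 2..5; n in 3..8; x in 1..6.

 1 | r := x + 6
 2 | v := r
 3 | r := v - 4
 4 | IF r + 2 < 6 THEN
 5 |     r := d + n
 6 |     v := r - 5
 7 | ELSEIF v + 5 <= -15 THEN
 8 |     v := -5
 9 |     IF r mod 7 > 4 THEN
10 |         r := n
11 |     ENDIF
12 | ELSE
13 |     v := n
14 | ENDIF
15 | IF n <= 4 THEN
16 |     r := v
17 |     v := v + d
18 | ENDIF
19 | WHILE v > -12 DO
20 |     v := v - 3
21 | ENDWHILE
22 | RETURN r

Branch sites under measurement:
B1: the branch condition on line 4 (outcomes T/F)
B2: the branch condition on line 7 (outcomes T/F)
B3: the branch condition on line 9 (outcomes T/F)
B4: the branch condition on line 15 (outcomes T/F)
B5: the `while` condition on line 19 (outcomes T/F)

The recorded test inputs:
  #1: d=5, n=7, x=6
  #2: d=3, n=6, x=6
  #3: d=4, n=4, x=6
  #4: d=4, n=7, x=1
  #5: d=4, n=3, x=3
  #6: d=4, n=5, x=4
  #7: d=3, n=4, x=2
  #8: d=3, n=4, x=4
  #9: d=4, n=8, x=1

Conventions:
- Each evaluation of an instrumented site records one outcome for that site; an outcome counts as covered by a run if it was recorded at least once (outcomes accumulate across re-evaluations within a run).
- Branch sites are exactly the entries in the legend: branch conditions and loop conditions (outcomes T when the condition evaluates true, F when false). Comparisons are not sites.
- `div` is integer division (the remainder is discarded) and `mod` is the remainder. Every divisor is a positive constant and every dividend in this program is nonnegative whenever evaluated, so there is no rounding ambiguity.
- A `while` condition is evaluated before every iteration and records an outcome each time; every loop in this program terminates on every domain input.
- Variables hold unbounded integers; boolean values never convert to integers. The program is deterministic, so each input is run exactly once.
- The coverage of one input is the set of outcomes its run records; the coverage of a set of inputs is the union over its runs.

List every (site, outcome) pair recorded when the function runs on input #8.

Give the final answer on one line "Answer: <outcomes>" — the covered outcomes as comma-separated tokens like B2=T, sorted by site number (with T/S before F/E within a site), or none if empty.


Event log for input #8 (d=3, n=4, x=4):
  B1->F, B2->F, B4->T, B5->T, B5->T, B5->T, B5->T, B5->T, B5->T, B5->T
  B5->F
deduplicating events, the covered set is: B1=F, B2=F, B4=T, B5=T, B5=F
Answer: B1=F, B2=F, B4=T, B5=T, B5=F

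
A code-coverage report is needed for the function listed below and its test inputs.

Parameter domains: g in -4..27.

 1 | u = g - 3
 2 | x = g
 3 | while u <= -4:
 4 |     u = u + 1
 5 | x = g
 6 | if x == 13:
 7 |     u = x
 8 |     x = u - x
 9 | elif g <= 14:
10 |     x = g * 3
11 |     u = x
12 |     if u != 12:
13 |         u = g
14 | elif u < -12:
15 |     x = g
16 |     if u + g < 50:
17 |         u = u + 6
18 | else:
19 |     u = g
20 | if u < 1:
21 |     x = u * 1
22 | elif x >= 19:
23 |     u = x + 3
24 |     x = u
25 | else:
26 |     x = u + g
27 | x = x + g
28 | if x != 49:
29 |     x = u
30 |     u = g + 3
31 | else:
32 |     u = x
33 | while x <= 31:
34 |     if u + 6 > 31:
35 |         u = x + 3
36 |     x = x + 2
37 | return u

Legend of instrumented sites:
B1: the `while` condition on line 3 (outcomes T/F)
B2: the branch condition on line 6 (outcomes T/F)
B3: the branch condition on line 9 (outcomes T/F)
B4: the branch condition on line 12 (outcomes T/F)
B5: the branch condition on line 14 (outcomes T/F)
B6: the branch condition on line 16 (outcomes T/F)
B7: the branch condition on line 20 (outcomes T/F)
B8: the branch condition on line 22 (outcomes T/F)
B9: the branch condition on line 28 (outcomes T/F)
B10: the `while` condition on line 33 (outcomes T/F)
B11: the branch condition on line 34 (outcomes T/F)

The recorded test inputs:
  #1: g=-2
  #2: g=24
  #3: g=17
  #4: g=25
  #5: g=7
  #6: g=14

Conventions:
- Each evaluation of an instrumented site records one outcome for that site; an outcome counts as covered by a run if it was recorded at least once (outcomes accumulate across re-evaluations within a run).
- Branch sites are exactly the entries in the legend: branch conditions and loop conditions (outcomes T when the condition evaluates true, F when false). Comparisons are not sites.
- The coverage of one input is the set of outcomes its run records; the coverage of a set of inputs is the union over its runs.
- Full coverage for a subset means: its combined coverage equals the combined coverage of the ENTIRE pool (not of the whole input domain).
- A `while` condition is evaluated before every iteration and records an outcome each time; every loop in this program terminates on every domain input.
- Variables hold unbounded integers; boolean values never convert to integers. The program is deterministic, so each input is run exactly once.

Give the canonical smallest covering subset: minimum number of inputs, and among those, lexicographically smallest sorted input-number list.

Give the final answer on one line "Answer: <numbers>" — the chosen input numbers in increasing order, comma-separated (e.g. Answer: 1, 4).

test 1 (g=-2) hits B1=T, B1=F, B2=F, B3=T, B4=T, B7=T, B9=T, B10=T, B10=F, B11=F
test 2 (g=24) hits B1=F, B2=F, B3=F, B5=F, B7=F, B8=T, B9=T, B10=T, B10=F, B11=T
test 3 (g=17) hits B1=F, B2=F, B3=F, B5=F, B7=F, B8=F, B9=T, B10=T, B10=F, B11=F
test 4 (g=25) hits B1=F, B2=F, B3=F, B5=F, B7=F, B8=T, B9=T, B10=T, B10=F, B11=T
test 5 (g=7) hits B1=F, B2=F, B3=T, B4=T, B7=F, B8=T, B9=T, B10=T, B10=F, B11=F
test 6 (g=14) hits B1=F, B2=F, B3=T, B4=T, B7=F, B8=T, B9=T, B10=F
pool-wide coverage (16 outcomes): B1=T, B1=F, B2=F, B3=T, B3=F, B4=T, B5=F, B7=T, B7=F, B8=T, B8=F, B9=T, B10=T, B10=F, B11=T, B11=F
checked all size-1 subsets: none covers 16 outcomes (max 10/16)
checked all size-2 subsets: none covers 16 outcomes (max 15/16)
inputs {1, 2, 3} (size 3) cover everything; no size-3 subset with a lexicographically smaller index list covers all 16

Answer: 1, 2, 3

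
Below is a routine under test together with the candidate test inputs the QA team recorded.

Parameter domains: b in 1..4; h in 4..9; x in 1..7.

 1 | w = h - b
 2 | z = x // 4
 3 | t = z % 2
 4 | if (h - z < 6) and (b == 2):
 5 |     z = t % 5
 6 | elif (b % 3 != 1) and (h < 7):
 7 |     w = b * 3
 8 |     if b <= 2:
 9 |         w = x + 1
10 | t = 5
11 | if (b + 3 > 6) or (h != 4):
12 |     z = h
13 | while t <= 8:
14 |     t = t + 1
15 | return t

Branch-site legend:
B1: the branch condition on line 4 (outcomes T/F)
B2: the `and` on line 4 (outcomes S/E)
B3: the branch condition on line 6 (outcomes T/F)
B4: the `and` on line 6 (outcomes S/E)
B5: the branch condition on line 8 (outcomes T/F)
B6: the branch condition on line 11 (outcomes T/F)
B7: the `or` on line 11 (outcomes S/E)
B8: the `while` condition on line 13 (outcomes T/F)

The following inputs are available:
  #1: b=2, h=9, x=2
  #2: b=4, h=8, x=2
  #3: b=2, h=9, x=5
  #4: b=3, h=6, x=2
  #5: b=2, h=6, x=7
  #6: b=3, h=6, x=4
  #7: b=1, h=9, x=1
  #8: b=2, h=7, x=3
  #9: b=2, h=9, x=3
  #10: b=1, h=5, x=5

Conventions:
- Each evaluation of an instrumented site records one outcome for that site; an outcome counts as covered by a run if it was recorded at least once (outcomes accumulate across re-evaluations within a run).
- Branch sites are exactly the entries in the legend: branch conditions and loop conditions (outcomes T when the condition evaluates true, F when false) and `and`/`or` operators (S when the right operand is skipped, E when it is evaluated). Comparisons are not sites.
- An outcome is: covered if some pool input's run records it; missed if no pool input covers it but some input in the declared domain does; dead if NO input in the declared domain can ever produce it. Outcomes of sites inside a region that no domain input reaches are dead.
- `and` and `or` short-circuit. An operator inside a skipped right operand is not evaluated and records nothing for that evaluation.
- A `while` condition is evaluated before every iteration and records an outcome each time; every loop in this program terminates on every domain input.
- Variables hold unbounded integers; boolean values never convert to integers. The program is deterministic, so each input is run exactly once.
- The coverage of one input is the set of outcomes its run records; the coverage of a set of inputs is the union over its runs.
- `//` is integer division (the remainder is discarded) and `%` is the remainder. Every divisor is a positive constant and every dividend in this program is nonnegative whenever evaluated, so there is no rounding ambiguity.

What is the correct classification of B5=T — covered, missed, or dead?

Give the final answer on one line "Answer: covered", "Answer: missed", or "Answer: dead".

no pool input records B5=T
but domain input (b=2, h=6, x=1) does record it -> reachable, so missed

Answer: missed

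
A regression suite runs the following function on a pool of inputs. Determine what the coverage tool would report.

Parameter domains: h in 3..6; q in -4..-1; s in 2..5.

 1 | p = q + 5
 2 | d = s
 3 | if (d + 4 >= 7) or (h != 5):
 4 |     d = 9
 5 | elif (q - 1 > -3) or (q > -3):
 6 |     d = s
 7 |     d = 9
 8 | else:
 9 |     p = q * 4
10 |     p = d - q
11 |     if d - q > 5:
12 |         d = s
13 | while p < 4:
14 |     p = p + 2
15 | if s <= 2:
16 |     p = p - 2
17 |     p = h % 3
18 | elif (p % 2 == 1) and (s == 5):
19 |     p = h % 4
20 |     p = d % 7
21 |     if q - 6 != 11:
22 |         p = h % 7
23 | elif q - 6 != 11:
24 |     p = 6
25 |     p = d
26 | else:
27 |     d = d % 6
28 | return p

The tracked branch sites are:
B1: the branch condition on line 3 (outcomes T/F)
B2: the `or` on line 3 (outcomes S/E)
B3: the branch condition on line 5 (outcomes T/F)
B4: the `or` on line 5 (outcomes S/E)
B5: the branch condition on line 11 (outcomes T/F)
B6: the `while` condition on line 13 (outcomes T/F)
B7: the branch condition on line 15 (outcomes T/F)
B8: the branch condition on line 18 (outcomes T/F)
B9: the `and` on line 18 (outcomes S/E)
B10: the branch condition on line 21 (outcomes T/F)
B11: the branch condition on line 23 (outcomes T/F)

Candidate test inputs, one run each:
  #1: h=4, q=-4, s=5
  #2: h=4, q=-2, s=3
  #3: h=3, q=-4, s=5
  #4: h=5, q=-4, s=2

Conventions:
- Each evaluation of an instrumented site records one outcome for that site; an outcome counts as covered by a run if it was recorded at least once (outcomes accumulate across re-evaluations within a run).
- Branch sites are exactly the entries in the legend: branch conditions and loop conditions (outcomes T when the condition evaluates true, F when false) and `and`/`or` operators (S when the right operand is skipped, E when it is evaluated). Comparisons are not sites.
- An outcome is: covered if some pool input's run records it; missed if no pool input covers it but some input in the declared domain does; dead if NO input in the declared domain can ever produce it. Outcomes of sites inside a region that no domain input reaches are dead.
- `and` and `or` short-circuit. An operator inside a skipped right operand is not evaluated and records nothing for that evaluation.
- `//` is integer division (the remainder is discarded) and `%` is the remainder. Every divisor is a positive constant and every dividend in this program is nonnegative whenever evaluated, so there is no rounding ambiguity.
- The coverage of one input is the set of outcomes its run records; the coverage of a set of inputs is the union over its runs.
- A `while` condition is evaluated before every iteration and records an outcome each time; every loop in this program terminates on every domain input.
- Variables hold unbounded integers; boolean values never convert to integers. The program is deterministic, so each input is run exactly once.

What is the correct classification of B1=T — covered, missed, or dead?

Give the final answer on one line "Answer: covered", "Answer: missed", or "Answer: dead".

B1=T is recorded by pool input(s) 1, 2, 3 -> covered

Answer: covered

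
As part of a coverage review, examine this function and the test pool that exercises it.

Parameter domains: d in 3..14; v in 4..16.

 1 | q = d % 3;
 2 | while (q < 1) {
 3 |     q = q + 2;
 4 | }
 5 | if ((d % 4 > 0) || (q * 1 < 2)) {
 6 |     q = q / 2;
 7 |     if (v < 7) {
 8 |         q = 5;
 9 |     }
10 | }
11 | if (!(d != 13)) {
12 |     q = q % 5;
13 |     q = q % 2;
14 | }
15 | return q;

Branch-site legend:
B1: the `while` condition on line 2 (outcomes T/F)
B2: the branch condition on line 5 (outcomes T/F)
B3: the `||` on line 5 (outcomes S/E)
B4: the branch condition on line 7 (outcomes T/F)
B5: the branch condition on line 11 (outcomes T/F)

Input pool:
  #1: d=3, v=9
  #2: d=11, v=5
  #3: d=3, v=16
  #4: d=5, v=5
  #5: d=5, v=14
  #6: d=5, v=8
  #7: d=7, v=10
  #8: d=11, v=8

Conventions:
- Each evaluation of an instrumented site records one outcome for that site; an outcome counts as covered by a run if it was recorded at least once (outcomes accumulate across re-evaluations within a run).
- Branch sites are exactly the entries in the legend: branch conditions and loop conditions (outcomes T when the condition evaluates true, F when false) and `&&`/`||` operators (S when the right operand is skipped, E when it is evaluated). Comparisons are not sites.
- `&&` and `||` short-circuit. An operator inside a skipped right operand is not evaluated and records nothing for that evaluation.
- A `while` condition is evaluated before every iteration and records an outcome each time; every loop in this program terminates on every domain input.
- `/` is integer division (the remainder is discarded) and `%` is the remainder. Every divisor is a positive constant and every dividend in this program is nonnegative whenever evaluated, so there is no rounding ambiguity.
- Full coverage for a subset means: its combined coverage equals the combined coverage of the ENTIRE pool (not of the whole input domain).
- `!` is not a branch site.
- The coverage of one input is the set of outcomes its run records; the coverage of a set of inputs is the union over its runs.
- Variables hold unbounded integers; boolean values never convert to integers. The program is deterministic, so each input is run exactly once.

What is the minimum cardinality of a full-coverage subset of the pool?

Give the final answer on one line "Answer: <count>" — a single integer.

run #1 (d=3, v=9) runs B1->T, B1->F, B3->S, B2->T, B4->F, B5->F; records B1=T, B1=F, B2=T, B3=S, B4=F, B5=F
run #2 (d=11, v=5) runs B1->F, B3->S, B2->T, B4->T, B5->F; records B1=F, B2=T, B3=S, B4=T, B5=F
run #3 (d=3, v=16) runs B1->T, B1->F, B3->S, B2->T, B4->F, B5->F; records B1=T, B1=F, B2=T, B3=S, B4=F, B5=F
run #4 (d=5, v=5) runs B1->F, B3->S, B2->T, B4->T, B5->F; records B1=F, B2=T, B3=S, B4=T, B5=F
run #5 (d=5, v=14) runs B1->F, B3->S, B2->T, B4->F, B5->F; records B1=F, B2=T, B3=S, B4=F, B5=F
run #6 (d=5, v=8) runs B1->F, B3->S, B2->T, B4->F, B5->F; records B1=F, B2=T, B3=S, B4=F, B5=F
run #7 (d=7, v=10) runs B1->F, B3->S, B2->T, B4->F, B5->F; records B1=F, B2=T, B3=S, B4=F, B5=F
run #8 (d=11, v=8) runs B1->F, B3->S, B2->T, B4->F, B5->F; records B1=F, B2=T, B3=S, B4=F, B5=F
together the pool reaches 7 outcomes: B1=T, B1=F, B2=T, B3=S, B4=T, B4=F, B5=F
every size-1 subset falls short of the 7 outcomes (best: 6/7)
at size 2, {1, 2} reaches all 7 outcomes; every lexicographically earlier size-2 subset fails

Answer: 2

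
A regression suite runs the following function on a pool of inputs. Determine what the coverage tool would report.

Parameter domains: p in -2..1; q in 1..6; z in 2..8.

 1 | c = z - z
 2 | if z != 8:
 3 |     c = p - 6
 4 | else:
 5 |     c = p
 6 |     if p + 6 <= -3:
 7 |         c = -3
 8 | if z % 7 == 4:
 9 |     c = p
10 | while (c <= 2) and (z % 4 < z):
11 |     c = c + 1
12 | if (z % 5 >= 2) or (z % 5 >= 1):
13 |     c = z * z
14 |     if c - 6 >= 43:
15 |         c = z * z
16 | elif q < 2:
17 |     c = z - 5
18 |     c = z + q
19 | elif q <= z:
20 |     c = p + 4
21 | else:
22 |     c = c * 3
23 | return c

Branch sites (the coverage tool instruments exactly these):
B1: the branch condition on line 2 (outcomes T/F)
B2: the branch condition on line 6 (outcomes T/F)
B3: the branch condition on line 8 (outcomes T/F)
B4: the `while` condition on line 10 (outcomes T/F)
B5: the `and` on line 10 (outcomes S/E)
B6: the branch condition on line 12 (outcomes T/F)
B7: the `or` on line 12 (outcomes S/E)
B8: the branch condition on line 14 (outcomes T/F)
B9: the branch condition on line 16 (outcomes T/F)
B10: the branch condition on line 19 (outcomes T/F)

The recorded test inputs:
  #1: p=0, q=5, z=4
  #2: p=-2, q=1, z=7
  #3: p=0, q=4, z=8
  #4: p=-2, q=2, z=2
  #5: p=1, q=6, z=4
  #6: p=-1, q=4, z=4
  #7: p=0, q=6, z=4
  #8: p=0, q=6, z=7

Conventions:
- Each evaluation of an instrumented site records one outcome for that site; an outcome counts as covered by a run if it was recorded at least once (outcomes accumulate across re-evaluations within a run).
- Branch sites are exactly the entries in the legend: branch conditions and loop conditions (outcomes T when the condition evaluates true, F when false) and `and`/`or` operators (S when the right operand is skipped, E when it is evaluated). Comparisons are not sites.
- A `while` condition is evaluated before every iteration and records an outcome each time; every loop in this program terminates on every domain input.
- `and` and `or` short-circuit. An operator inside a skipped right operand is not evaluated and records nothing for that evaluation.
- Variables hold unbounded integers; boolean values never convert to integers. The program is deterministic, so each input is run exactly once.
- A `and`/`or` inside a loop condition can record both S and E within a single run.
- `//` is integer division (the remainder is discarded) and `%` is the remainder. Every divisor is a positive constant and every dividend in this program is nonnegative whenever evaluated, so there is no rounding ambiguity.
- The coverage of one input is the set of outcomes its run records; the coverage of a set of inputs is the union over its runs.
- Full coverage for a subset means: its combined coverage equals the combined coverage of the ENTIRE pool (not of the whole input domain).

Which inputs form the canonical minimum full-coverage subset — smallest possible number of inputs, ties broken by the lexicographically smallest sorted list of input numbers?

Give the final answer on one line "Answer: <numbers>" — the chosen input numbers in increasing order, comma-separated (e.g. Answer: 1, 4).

input #1, p=0, q=5, z=4: events B1->T, B3->T, B5->E, B4->T, B5->E, B4->T, B5->E, B4->T, B5->S, B4->F, B7->S, B6->T, B8->F; outcomes B1=T, B3=T, B4=T, B4=F, B5=S, B5=E, B6=T, B7=S, B8=F
input #2, p=-2, q=1, z=7: events B1->T, B3->F, B5->E, B4->T, B5->E, B4->T, B5->E, B4->T, B5->E, B4->T, B5->E, B4->T, B5->E, B4->T, ...; outcomes B1=T, B3=F, B4=T, B4=F, B5=S, B5=E, B6=T, B7=S, B8=T
input #3, p=0, q=4, z=8: events B1->F, B2->F, B3->F, B5->E, B4->T, B5->E, B4->T, B5->E, B4->T, B5->S, B4->F, B7->S, B6->T, B8->T; outcomes B1=F, B2=F, B3=F, B4=T, B4=F, B5=S, B5=E, B6=T, B7=S, B8=T
input #4, p=-2, q=2, z=2: events B1->T, B3->F, B5->E, B4->F, B7->S, B6->T, B8->F; outcomes B1=T, B3=F, B4=F, B5=E, B6=T, B7=S, B8=F
input #5, p=1, q=6, z=4: events B1->T, B3->T, B5->E, B4->T, B5->E, B4->T, B5->S, B4->F, B7->S, B6->T, B8->F; outcomes B1=T, B3=T, B4=T, B4=F, B5=S, B5=E, B6=T, B7=S, B8=F
input #6, p=-1, q=4, z=4: events B1->T, B3->T, B5->E, B4->T, B5->E, B4->T, B5->E, B4->T, B5->E, B4->T, B5->S, B4->F, B7->S, B6->T, ...; outcomes B1=T, B3=T, B4=T, B4=F, B5=S, B5=E, B6=T, B7=S, B8=F
input #7, p=0, q=6, z=4: events B1->T, B3->T, B5->E, B4->T, B5->E, B4->T, B5->E, B4->T, B5->S, B4->F, B7->S, B6->T, B8->F; outcomes B1=T, B3=T, B4=T, B4=F, B5=S, B5=E, B6=T, B7=S, B8=F
input #8, p=0, q=6, z=7: events B1->T, B3->F, B5->E, B4->T, B5->E, B4->T, B5->E, B4->T, B5->E, B4->T, B5->E, B4->T, B5->E, B4->T, ...; outcomes B1=T, B3=F, B4=T, B4=F, B5=S, B5=E, B6=T, B7=S, B8=T
pool-wide coverage (13 outcomes): B1=T, B1=F, B2=F, B3=T, B3=F, B4=T, B4=F, B5=S, B5=E, B6=T, B7=S, B8=T, B8=F
no size-1 subset reaches all 13 outcomes (best union: 10/13)
the canonical winner is {1, 3}: size 2, full 13-outcome coverage, earliest index list among size-2 covers

Answer: 1, 3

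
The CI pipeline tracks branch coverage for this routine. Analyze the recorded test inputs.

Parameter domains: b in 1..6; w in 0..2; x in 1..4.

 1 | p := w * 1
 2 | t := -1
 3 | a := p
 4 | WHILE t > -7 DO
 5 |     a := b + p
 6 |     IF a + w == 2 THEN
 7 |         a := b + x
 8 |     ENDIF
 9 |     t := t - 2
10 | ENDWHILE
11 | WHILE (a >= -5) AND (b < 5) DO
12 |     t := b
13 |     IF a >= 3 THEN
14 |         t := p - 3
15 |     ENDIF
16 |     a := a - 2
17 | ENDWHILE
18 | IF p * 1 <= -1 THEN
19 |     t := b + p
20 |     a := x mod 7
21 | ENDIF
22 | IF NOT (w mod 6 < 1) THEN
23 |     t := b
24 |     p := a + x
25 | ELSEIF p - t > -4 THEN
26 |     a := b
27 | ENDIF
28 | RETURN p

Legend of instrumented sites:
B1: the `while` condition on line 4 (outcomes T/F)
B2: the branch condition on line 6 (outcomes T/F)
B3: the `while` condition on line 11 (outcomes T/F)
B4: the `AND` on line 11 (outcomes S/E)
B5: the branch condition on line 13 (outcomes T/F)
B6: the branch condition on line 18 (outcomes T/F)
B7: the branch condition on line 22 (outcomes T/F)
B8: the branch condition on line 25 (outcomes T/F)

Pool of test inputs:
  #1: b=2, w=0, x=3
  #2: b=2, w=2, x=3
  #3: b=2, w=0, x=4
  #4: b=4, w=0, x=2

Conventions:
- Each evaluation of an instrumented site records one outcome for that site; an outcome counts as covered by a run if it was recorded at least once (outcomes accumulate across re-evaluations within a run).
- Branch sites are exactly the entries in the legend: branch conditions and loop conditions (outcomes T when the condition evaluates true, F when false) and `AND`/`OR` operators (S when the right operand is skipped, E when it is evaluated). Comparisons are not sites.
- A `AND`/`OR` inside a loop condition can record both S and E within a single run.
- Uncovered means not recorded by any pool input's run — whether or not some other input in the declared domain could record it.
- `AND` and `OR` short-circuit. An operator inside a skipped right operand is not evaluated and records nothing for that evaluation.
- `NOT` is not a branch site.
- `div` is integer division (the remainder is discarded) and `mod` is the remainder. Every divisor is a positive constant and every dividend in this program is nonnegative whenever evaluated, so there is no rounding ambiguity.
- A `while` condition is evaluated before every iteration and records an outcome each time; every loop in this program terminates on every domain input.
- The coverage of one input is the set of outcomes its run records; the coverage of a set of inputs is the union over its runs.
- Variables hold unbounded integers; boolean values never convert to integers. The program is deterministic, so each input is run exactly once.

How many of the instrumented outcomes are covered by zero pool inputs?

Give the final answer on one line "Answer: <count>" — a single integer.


run #1 (b=2, w=0, x=3) runs B1->T, B2->T, B1->T, B2->T, B1->T, B2->T, B1->F, B4->E, B3->T, B5->T, B4->E, B3->T, B5->T, B4->E, ...; records B1=T, B1=F, B2=T, B3=T, B3=F, B4=S, B4=E, B5=T, B5=F, B6=F, B7=F, B8=T
run #2 (b=2, w=2, x=3) runs B1->T, B2->F, B1->T, B2->F, B1->T, B2->F, B1->F, B4->E, B3->T, B5->T, B4->E, B3->T, B5->F, B4->E, ...; records B1=T, B1=F, B2=F, B3=T, B3=F, B4=S, B4=E, B5=T, B5=F, B6=F, B7=T
run #3 (b=2, w=0, x=4) runs B1->T, B2->T, B1->T, B2->T, B1->T, B2->T, B1->F, B4->E, B3->T, B5->T, B4->E, B3->T, B5->T, B4->E, ...; records B1=T, B1=F, B2=T, B3=T, B3=F, B4=S, B4=E, B5=T, B5=F, B6=F, B7=F, B8=T
run #4 (b=4, w=0, x=2) runs B1->T, B2->F, B1->T, B2->F, B1->T, B2->F, B1->F, B4->E, B3->T, B5->T, B4->E, B3->T, B5->F, B4->E, ...; records B1=T, B1=F, B2=F, B3=T, B3=F, B4=S, B4=E, B5=T, B5=F, B6=F, B7=F, B8=F
union over the pool: B1=T, B1=F, B2=T, B2=F, B3=T, B3=F, B4=S, B4=E, B5=T, B5=F, B6=F, B7=T, B7=F, B8=T, B8=F
uncovered (1 of 16): B6=T
Answer: 1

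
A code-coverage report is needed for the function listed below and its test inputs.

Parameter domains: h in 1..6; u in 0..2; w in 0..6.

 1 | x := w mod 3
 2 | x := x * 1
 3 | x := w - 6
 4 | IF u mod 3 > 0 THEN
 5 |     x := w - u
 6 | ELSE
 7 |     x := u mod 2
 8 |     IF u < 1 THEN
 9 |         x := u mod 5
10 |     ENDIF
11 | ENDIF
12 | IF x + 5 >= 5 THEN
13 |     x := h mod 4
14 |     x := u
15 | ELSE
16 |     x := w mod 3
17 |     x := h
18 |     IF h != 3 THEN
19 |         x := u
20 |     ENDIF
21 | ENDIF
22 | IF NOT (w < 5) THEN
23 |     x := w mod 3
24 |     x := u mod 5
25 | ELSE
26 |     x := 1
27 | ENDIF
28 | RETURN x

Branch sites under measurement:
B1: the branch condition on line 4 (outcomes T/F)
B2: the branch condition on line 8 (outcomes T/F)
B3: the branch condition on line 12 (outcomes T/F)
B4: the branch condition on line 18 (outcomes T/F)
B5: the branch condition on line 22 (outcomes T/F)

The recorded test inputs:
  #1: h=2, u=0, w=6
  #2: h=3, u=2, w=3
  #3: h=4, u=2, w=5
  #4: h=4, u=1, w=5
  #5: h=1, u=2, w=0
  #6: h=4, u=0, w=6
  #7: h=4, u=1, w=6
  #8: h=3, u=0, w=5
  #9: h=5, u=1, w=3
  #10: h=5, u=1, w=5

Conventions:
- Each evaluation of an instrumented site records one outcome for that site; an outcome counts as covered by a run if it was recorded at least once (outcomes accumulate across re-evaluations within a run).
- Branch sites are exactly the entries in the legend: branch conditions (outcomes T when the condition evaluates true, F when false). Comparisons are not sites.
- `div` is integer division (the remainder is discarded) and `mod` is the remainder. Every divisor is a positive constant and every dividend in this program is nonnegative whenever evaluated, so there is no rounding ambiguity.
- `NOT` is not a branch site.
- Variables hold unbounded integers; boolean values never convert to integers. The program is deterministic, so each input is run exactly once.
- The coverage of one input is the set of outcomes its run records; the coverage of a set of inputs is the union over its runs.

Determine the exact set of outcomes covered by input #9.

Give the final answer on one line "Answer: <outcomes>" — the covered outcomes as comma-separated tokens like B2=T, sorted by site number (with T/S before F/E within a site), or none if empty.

Event log for input #9 (h=5, u=1, w=3):
  B1->T, B3->T, B5->F
as a set, this run covers: B1=T, B3=T, B5=F

Answer: B1=T, B3=T, B5=F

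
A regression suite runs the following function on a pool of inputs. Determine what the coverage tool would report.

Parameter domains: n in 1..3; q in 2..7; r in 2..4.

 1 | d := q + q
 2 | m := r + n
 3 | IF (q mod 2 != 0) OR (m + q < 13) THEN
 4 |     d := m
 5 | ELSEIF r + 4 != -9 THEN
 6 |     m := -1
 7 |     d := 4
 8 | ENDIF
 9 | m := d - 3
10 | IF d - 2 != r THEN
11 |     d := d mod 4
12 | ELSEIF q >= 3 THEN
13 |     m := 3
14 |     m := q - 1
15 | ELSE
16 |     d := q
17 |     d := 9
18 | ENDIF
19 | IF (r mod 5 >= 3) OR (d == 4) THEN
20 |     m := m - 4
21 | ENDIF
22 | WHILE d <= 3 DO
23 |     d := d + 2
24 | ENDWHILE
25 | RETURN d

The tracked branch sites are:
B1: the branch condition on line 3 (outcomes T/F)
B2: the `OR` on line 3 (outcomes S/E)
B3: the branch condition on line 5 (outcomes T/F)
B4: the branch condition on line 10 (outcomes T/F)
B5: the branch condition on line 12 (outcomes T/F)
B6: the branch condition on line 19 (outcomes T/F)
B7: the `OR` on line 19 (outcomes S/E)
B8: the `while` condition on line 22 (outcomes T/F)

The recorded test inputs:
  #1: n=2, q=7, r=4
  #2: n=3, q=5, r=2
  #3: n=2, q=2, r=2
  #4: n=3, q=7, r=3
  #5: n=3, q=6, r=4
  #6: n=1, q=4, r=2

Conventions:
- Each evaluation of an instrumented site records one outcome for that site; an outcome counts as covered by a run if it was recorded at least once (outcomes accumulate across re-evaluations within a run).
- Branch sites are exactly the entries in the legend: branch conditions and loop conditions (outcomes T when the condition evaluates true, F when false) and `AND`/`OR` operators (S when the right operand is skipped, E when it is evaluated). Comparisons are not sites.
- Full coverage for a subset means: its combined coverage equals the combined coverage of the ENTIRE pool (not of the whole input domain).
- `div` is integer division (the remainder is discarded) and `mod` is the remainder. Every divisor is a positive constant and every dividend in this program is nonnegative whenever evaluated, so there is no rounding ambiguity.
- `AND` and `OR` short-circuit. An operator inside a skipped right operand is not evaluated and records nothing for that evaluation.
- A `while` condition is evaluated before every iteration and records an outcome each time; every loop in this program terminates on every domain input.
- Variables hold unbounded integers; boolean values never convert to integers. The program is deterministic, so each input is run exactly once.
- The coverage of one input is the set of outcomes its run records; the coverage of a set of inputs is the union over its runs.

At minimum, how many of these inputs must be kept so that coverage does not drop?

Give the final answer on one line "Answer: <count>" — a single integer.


input #1, n=2, q=7, r=4: events B2->S, B1->T, B4->F, B5->T, B7->S, B6->T, B8->F; outcomes B1=T, B2=S, B4=F, B5=T, B6=T, B7=S, B8=F
input #2, n=3, q=5, r=2: events B2->S, B1->T, B4->T, B7->E, B6->F, B8->T, B8->T, B8->F; outcomes B1=T, B2=S, B4=T, B6=F, B7=E, B8=T, B8=F
input #3, n=2, q=2, r=2: events B2->E, B1->T, B4->F, B5->F, B7->E, B6->F, B8->F; outcomes B1=T, B2=E, B4=F, B5=F, B6=F, B7=E, B8=F
input #4, n=3, q=7, r=3: events B2->S, B1->T, B4->T, B7->S, B6->T, B8->T, B8->F; outcomes B1=T, B2=S, B4=T, B6=T, B7=S, B8=T, B8=F
input #5, n=3, q=6, r=4: events B2->E, B1->F, B3->T, B4->T, B7->S, B6->T, B8->T, B8->T, B8->F; outcomes B1=F, B2=E, B3=T, B4=T, B6=T, B7=S, B8=T, B8=F
input #6, n=1, q=4, r=2: events B2->E, B1->T, B4->T, B7->E, B6->F, B8->T, B8->F; outcomes B1=T, B2=E, B4=T, B6=F, B7=E, B8=T, B8=F
union over all inputs: B1=T, B1=F, B2=S, B2=E, B3=T, B4=T, B4=F, B5=T, B5=F, B6=T, B6=F, B7=S, B7=E, B8=T, B8=F (15 outcomes)
checked all size-1 subsets: none covers 15 outcomes (max 8/15)
checked all size-2 subsets: none covers 15 outcomes (max 13/15)
inputs {1, 3, 5} (size 3) cover everything; no size-3 subset with a lexicographically smaller index list covers all 15
Answer: 3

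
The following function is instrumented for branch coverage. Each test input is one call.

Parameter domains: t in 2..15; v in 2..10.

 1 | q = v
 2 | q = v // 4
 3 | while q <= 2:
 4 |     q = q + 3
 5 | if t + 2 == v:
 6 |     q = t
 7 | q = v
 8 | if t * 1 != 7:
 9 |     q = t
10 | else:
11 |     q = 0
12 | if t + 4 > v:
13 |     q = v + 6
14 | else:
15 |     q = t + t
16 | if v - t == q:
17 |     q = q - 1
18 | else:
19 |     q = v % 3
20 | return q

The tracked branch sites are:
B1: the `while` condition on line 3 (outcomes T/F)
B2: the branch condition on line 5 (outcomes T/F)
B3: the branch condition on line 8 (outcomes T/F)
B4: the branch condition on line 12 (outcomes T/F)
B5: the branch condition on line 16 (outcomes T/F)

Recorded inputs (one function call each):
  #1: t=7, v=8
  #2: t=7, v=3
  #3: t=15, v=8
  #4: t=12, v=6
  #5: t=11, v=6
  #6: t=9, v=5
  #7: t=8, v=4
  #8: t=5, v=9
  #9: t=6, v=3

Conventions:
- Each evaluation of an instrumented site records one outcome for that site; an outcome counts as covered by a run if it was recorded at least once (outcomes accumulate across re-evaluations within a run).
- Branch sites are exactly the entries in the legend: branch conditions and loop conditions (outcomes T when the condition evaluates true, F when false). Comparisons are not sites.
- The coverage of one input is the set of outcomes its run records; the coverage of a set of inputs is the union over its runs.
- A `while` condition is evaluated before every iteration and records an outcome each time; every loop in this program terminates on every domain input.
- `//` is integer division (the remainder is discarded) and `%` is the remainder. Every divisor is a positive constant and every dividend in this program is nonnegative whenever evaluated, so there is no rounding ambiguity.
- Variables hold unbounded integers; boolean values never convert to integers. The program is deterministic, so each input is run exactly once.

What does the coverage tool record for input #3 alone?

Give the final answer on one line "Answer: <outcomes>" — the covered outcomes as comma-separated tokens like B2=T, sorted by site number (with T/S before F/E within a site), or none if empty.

Running input #3 (t=15, v=8), event by event:
  B1->T, B1->F, B2->F, B3->T, B4->T, B5->F
deduplicating events, the covered set is: B1=T, B1=F, B2=F, B3=T, B4=T, B5=F

Answer: B1=T, B1=F, B2=F, B3=T, B4=T, B5=F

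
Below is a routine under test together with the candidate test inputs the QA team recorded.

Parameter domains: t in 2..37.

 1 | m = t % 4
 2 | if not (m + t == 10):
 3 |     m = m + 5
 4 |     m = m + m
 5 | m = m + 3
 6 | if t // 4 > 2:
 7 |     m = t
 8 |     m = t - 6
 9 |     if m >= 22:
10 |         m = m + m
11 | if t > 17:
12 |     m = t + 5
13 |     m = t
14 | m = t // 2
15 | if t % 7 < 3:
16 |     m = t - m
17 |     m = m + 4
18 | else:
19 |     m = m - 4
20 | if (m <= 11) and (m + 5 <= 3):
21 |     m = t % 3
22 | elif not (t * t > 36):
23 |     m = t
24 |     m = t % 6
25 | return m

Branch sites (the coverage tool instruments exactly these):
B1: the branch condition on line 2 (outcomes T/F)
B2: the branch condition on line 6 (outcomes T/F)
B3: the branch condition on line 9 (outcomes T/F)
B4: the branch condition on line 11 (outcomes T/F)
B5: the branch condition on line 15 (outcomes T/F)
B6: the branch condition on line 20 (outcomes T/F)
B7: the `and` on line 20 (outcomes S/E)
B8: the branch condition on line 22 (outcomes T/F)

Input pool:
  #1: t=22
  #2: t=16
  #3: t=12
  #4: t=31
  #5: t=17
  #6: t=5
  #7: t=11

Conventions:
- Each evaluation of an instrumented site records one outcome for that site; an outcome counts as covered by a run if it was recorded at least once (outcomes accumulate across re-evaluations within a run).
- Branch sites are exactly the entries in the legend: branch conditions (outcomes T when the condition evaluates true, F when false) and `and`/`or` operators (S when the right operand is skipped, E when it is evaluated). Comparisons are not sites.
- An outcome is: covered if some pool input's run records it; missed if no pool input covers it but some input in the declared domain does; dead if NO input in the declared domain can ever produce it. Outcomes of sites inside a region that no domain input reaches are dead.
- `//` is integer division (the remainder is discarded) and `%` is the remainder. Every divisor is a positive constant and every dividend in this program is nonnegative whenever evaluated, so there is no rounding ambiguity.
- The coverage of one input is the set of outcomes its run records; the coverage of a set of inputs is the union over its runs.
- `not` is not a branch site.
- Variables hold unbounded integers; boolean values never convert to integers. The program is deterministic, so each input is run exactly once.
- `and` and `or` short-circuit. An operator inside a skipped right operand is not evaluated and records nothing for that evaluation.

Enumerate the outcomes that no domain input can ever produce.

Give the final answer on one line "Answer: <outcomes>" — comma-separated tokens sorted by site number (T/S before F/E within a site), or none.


sweeping the full domain (36 inputs) for each outcome:
  reachable outcomes have witnesses, e.g. B1=T (e.g. t=2), B1=F (e.g. t=7), B2=T (e.g. t=12), B2=F (e.g. t=2)
Answer: none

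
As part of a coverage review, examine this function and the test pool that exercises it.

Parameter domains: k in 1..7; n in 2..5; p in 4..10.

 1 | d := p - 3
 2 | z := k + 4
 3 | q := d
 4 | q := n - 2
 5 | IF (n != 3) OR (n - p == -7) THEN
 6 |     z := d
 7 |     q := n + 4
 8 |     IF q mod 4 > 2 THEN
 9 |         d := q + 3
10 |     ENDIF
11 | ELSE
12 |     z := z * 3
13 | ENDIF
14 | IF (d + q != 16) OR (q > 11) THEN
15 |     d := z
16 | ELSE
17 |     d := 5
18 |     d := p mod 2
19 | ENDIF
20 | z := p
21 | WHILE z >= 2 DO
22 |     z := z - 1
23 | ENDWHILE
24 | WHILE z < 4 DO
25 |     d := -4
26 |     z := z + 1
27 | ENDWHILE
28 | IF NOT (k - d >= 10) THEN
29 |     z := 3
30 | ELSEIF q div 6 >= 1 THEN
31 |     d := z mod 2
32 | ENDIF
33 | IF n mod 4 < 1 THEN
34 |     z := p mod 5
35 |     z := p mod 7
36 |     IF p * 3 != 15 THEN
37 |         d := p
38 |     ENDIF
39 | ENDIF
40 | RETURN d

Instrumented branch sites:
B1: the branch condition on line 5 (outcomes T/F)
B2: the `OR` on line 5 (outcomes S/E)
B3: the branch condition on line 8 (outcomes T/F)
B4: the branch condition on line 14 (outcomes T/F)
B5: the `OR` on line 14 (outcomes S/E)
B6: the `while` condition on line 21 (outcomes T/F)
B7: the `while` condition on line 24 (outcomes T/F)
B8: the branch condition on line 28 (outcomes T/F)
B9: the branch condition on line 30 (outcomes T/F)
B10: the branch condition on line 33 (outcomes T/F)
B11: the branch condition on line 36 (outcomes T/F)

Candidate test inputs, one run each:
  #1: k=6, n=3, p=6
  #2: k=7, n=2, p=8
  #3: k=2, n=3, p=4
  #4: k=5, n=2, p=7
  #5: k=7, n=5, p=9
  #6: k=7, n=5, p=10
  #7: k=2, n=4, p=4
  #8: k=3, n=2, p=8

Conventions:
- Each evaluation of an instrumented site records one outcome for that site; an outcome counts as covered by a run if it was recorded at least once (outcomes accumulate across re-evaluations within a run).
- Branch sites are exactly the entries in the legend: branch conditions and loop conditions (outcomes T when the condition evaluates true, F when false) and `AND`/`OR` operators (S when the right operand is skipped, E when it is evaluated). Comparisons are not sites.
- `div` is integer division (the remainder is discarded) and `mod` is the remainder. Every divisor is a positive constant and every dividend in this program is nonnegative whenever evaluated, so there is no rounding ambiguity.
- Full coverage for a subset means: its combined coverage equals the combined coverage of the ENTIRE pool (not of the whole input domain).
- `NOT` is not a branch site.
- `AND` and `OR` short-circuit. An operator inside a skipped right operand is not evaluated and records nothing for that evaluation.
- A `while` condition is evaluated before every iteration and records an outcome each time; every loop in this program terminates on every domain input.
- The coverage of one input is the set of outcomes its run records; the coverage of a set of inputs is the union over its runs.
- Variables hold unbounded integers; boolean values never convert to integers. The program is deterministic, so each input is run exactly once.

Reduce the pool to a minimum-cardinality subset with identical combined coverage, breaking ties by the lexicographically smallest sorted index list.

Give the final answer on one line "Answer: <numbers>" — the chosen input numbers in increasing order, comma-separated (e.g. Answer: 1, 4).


run #1 (k=6, n=3, p=6) runs B2->E, B1->F, B5->S, B4->T, B6->T, B6->T, B6->T, B6->T, B6->T, B6->F, B7->T, B7->T, B7->T, B7->F, ...; records B1=F, B2=E, B4=T, B5=S, B6=T, B6=F, B7=T, B7=F, B8=F, B9=F, B10=F
run #2 (k=7, n=2, p=8) runs B2->S, B1->T, B3->F, B5->S, B4->T, B6->T, B6->T, B6->T, B6->T, B6->T, B6->T, B6->T, B6->F, B7->T, ...; records B1=T, B2=S, B3=F, B4=T, B5=S, B6=T, B6=F, B7=T, B7=F, B8=F, B9=T, B10=F
run #3 (k=2, n=3, p=4) runs B2->E, B1->F, B5->S, B4->T, B6->T, B6->T, B6->T, B6->F, B7->T, B7->T, B7->T, B7->F, B8->T, B10->F; records B1=F, B2=E, B4=T, B5=S, B6=T, B6=F, B7=T, B7=F, B8=T, B10=F
run #4 (k=5, n=2, p=7) runs B2->S, B1->T, B3->F, B5->S, B4->T, B6->T, B6->T, B6->T, B6->T, B6->T, B6->T, B6->F, B7->T, B7->T, ...; records B1=T, B2=S, B3=F, B4=T, B5=S, B6=T, B6=F, B7=T, B7=F, B8=T, B10=F
run #5 (k=7, n=5, p=9) runs B2->S, B1->T, B3->F, B5->S, B4->T, B6->T, B6->T, B6->T, B6->T, B6->T, B6->T, B6->T, B6->T, B6->F, ...; records B1=T, B2=S, B3=F, B4=T, B5=S, B6=T, B6=F, B7=T, B7=F, B8=F, B9=T, B10=F
run #6 (k=7, n=5, p=10) runs B2->S, B1->T, B3->F, B5->E, B4->F, B6->T, B6->T, B6->T, B6->T, B6->T, B6->T, B6->T, B6->T, B6->T, ...; records B1=T, B2=S, B3=F, B4=F, B5=E, B6=T, B6=F, B7=T, B7=F, B8=F, B9=T, B10=F
run #7 (k=2, n=4, p=4) runs B2->S, B1->T, B3->F, B5->S, B4->T, B6->T, B6->T, B6->T, B6->F, B7->T, B7->T, B7->T, B7->F, B8->T, ...; records B1=T, B2=S, B3=F, B4=T, B5=S, B6=T, B6=F, B7=T, B7=F, B8=T, B10=T, B11=T
run #8 (k=3, n=2, p=8) runs B2->S, B1->T, B3->F, B5->S, B4->T, B6->T, B6->T, B6->T, B6->T, B6->T, B6->T, B6->T, B6->F, B7->T, ...; records B1=T, B2=S, B3=F, B4=T, B5=S, B6=T, B6=F, B7=T, B7=F, B8=T, B10=F
pool-wide coverage (20 outcomes): B1=T, B1=F, B2=S, B2=E, B3=F, B4=T, B4=F, B5=S, B5=E, B6=T, B6=F, B7=T, B7=F, B8=T, B8=F, B9=T, B9=F, B10=T, B10=F, B11=T
every size-1 subset falls short of the 20 outcomes (best: 12/20)
every size-2 subset falls short of the 20 outcomes (best: 17/20)
at size 3, {1, 6, 7} reaches all 20 outcomes; every lexicographically earlier size-3 subset fails
Answer: 1, 6, 7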